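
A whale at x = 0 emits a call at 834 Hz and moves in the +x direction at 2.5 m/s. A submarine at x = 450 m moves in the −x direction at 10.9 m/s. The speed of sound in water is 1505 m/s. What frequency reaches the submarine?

The observer lies on the +x side, so the source is heading toward the observer and the observer is heading toward the source.
General Doppler shift: f' = f · (v + v_o)/(v − v_s).
f' = 834 × (1505 + 10.9)/(1505 − 2.5) = 834 × 1515.9/1502.5 ≈ 841 Hz.

841 Hz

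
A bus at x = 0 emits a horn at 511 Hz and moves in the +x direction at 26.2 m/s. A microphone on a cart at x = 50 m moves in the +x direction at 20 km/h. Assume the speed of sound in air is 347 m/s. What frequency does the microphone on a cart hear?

544 Hz

20 km/h = 5.556 m/s.
The observer lies on the +x side, so the source is heading toward the observer and the observer is heading away from the source.
With source approaching and observer receding, f' = f · (v − v_o)/(v − v_s).
f' = 511 × (347 − 5.556)/(347 − 26.2) = 511 × 341.44/320.8 ≈ 544 Hz.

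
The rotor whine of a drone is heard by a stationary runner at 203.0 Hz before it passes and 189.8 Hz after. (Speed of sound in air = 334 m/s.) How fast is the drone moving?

11.2 m/s

f₁/f₂ = (v + v_s)/(v − v_s), so v_s = v · (f₁ − f₂)/(f₁ + f₂).
v_s = 334 × (203.0 − 189.8)/(203.0 + 189.8) = 334 × 13.2/392.8 ≈ 11.2 m/s.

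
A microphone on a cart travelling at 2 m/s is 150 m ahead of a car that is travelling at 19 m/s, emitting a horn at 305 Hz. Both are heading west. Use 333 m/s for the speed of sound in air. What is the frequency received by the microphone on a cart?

322 Hz

The microphone on a cart is ahead, so the car is moving toward it while the microphone on a cart is moving away from the car.
General Doppler shift: f' = f · (v − v_o)/(v − v_s).
f' = 305 × (333 − 2)/(333 − 19) = 305 × 331/314 ≈ 322 Hz.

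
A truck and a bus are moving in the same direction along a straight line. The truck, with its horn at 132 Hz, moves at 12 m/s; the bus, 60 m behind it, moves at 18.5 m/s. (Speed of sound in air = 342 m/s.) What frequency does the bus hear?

The bus is behind, so the truck is moving away from it while the bus is moving toward the truck.
Both move, so f' = f · (v + v_o)/(v + v_s).
f' = 132 × (342 + 18.5)/(342 + 12) = 132 × 360.5/354 ≈ 134 Hz.

134 Hz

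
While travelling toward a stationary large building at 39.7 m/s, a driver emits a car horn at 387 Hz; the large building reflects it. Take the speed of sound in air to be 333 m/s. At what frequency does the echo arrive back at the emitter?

The large building receives the sound from a moving source: f₁ = f₀ · v/(v − v_e) = 387 × 333/293.3 ≈ 439 Hz.
On the return leg the driver is a moving observer: f₂ = f₁ · (v + v_e)/v = 439 × 372.7/333 ≈ 492 Hz.
Equivalently f₂ = f₀ · (v + v_e)/(v − v_e).

492 Hz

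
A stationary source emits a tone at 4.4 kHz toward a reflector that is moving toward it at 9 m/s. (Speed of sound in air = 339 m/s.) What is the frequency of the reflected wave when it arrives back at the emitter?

4.64 kHz

At the reflector (a moving observer), f₁ = f₀ · (v + u)/v = 4.4 × 348/339 ≈ 4.52 kHz.
The reflection then acts as a moving source: f₂ = f₁ · v/(v − u) ≈ 4.64 kHz.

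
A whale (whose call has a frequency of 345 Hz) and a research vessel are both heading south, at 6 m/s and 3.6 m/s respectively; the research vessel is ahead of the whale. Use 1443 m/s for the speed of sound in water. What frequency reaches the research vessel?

346 Hz

The research vessel is ahead, so the whale is moving toward it while the research vessel is moving away from the whale.
General Doppler shift: f' = f · (v − v_o)/(v − v_s).
f' = 345 × (1443 − 3.6)/(1443 − 6) = 345 × 1439.4/1437 ≈ 346 Hz.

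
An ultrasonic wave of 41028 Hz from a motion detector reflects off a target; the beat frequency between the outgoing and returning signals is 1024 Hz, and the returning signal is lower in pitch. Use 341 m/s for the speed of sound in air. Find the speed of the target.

4.3 m/s

Double Doppler shift off a moving reflector: f₂ = f₀ · (v + u)/(v − u) (u > 0 toward emitter).
Returning signal is lower, so f₂ = f₀ − Δf = 41028 − 1024 = 40004 Hz.
Rearranging, u = v · (f₂ − f₀)/(f₂ + f₀) = 341 × -1024/81032 ≈ -4.3 m/s.
So the target is moving at 4.3 m/s away from the emitter.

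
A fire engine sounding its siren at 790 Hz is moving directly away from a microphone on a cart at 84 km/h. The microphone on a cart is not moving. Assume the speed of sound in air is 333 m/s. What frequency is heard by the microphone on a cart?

84 km/h = 23.33 m/s.
Only the source moves, away from the listener, so f' = f · v/(v + v_s).
f' = 790 × 333/(333 + 23.33) = 790 × 333/356.3 ≈ 738 Hz.

738 Hz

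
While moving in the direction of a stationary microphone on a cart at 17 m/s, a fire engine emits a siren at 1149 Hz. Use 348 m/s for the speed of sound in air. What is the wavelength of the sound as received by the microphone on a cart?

28.8 cm

Moving source, stationary observer: f' = f · v/(v − v_s) since the source is approaching.
f' = 1149 × 348/(348 − 17) ≈ 1208 Hz.
λ' = v/f' = 348/1208.01 ≈ 28.8 cm.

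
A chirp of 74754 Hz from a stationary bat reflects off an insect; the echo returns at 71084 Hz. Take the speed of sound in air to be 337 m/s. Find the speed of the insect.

Double Doppler shift off a moving reflector: f₂ = f₀ · (v + u)/(v − u) (u > 0 toward emitter).
Rearranging, u = v · (f₂ − f₀)/(f₂ + f₀) = 337 × -3670/145838 ≈ -8.5 m/s.
So the insect is moving at 8.5 m/s away from the emitter.

8.5 m/s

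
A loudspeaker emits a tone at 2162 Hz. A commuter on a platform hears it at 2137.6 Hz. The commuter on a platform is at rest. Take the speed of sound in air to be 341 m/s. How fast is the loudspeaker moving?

f' < f, so the loudspeaker is receding.
f' = f · v/(v + v_s) ⇒ v_s = v · |1 − f/f'|.
v_s = 341 × |1 − 2162/2137.6| = 341 × 0.01141 ≈ 3.9 m/s.

3.9 m/s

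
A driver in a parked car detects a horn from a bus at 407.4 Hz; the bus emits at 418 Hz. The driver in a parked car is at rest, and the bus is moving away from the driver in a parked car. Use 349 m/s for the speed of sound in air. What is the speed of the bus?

9.1 m/s

f' = f · v/(v + v_s) ⇒ v_s = v · |1 − f/f'|.
v_s = 349 × |1 − 418/407.4| = 349 × 0.02602 ≈ 9.1 m/s.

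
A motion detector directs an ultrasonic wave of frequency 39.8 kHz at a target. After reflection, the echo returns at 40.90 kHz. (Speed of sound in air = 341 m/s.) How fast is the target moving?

4.6 m/s

Double Doppler shift off a moving reflector: f₂ = f₀ · (v + u)/(v − u) (u > 0 toward emitter).
Rearranging, u = v · (f₂ − f₀)/(f₂ + f₀) = 341 × 1.10/80.70 ≈ 4.6 m/s.
So the target is moving at 4.6 m/s toward the emitter.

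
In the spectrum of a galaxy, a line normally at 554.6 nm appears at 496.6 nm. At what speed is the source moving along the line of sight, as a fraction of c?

0.110

λ'/λ₀ = 0.8954 < 1 (blueshift), so the source is approaching.
λ'/λ₀ = √((1 − β)/(1 + β)) for an approaching source ⇒ β = (1 − r²)/(1 + r²) with r = λ'/λ₀.
β = (1 − 0.8018)/(1 + 0.8018) ≈ 0.110.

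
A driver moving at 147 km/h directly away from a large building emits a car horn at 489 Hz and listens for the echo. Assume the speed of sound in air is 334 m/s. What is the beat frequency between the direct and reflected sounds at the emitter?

107 Hz

147 km/h = 40.83 m/s.
The large building receives the sound from a moving source: f₁ = f₀ · v/(v + v_e) = 489 × 334/374.83 ≈ 435.7 Hz.
On the return leg the driver is a moving observer: f₂ = f₁ · (v − v_e)/v = 435.7 × 293.17/334 ≈ 382.5 Hz.
Equivalently f₂ = f₀ · (v − v_e)/(v + v_e).
Beat against the emitted tone: |f₂ − f₀| = 2v_e·f₀/(v + v_e) = 2 × 40.83 × 489/374.83 ≈ 107 Hz.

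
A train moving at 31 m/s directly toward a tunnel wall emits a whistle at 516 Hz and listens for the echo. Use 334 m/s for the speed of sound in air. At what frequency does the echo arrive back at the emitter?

622 Hz

The tunnel wall receives the sound from a moving source: f₁ = f₀ · v/(v − v_e) = 516 × 334/303 ≈ 569 Hz.
On the return leg the train is a moving observer: f₂ = f₁ · (v + v_e)/v = 569 × 365/334 ≈ 622 Hz.
Equivalently f₂ = f₀ · (v + v_e)/(v − v_e).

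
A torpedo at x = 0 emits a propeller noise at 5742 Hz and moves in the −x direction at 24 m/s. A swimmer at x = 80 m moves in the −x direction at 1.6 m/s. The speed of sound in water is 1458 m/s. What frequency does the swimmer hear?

5655 Hz

The observer lies on the +x side, so the source is heading away from the observer and the observer is heading toward the source.
Both move, so f' = f · (v + v_o)/(v + v_s).
f' = 5742 × (1458 + 1.6)/(1458 + 24) = 5742 × 1459.6/1482 ≈ 5655 Hz.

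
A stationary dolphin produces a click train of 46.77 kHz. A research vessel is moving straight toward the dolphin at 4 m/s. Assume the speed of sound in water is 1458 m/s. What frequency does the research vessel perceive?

Moving observer, stationary source: f' = f · (v + v_o)/v.
f' = 46.77 × (1458 + 4)/1458 = 46.77 × 1462/1458 ≈ 46.9 kHz.

46.9 kHz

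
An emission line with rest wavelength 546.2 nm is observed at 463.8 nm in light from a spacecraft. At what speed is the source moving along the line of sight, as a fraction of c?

0.162

λ'/λ₀ = 0.8491 < 1 (blueshift), so the source is approaching.
λ'/λ₀ = √((1 − β)/(1 + β)) for an approaching source ⇒ β = (1 − r²)/(1 + r²) with r = λ'/λ₀.
β = (1 − 0.7210)/(1 + 0.7210) ≈ 0.162.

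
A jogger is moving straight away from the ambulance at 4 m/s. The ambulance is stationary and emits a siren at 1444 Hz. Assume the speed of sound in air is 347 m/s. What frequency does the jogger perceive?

1427 Hz

Moving observer, stationary source: f' = f · (v − v_o)/v.
f' = 1444 × (347 − 4)/347 = 1444 × 343/347 ≈ 1427 Hz.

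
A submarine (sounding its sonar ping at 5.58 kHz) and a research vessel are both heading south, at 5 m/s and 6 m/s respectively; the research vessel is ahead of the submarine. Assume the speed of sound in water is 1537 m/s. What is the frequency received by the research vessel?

5.58 kHz

The research vessel is ahead, so the submarine is moving toward it while the research vessel is moving away from the submarine.
General Doppler shift: f' = f · (v − v_o)/(v − v_s).
f' = 5.58 × (1537 − 6)/(1537 − 5) = 5.58 × 1531/1532 ≈ 5.58 kHz.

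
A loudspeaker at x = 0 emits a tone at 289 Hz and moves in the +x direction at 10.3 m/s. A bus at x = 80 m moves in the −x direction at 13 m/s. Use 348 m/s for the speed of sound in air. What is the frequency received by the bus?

The observer lies on the +x side, so the source is heading toward the observer and the observer is heading toward the source.
General Doppler shift: f' = f · (v + v_o)/(v − v_s).
f' = 289 × (348 + 13)/(348 − 10.3) = 289 × 361/337.7 ≈ 309 Hz.

309 Hz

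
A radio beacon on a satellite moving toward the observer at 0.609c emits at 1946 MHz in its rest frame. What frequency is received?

3947.6 MHz

Relativistic Doppler for frequency: f' = f₀ · √((1 + β)/(1 − β)).
f' = 1946 × √(1.6090/0.3910) = 1946 × 2.02857 ≈ 3947.6 MHz.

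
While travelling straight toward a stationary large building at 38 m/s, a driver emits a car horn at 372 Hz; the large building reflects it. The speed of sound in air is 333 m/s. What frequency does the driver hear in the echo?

The large building receives the sound from a moving source: f₁ = f₀ · v/(v − v_e) = 372 × 333/295 ≈ 420 Hz.
On the return leg the driver is a moving observer: f₂ = f₁ · (v + v_e)/v = 420 × 371/333 ≈ 468 Hz.

468 Hz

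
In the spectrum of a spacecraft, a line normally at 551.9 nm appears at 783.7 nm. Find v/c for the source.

0.337

λ'/λ₀ = 1.4200 > 1 (redshift), so the source is receding.
λ'/λ₀ = √((1 + β)/(1 − β)) for a receding source ⇒ β = (r² − 1)/(r² + 1) with r = λ'/λ₀.
β = (2.0164 − 1)/(2.0164 + 1) ≈ 0.337.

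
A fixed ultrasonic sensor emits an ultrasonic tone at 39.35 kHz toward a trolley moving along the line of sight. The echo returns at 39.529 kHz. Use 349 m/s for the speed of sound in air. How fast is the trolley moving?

Double Doppler shift off a moving reflector: f₂ = f₀ · (v + u)/(v − u) (u > 0 toward emitter).
Rearranging, u = v · (f₂ − f₀)/(f₂ + f₀) = 349 × 0.179/78.879 ≈ 0.79 m/s.
So the trolley is moving at 0.79 m/s toward the emitter.

0.79 m/s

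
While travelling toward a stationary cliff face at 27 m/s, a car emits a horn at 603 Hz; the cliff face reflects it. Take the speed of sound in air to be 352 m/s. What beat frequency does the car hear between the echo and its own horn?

100 Hz

The cliff face receives the sound from a moving source: f₁ = f₀ · v/(v − v_e) = 603 × 352/325 ≈ 653.1 Hz.
On the return leg the car is a moving observer: f₂ = f₁ · (v + v_e)/v = 653.1 × 379/352 ≈ 703.2 Hz.
Equivalently f₂ = f₀ · (v + v_e)/(v − v_e).
Beat against the emitted tone: |f₂ − f₀| = 2v_e·f₀/(v − v_e) = 2 × 27 × 603/325 ≈ 100 Hz.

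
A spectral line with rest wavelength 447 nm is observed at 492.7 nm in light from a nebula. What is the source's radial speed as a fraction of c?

λ'/λ₀ = 1.1022 > 1 (redshift), so the source is receding.
λ'/λ₀ = √((1 + β)/(1 − β)) for a receding source ⇒ β = (r² − 1)/(r² + 1) with r = λ'/λ₀.
β = (1.2149 − 1)/(1.2149 + 1) ≈ 0.097.

0.097c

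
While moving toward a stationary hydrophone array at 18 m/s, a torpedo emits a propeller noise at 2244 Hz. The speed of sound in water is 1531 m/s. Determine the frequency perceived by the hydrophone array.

With the source moving toward a stationary observer, f' = f · v/(v − v_s).
f' = 2244 × 1531/(1531 − 18) = 2244 × 1531/1513 ≈ 2271 Hz.

2271 Hz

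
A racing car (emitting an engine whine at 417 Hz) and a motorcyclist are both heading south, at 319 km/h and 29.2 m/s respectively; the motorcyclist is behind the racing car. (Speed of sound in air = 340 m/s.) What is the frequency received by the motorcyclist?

359 Hz

319 km/h = 88.61 m/s.
The motorcyclist is behind, so the racing car is moving away from it while the motorcyclist is moving toward the racing car.
Both move, so f' = f · (v + v_o)/(v + v_s).
f' = 417 × (340 + 29.2)/(340 + 88.61) = 417 × 369.2/428.61 ≈ 359 Hz.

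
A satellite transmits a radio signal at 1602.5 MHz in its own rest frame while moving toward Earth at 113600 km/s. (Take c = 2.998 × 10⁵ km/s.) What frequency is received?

β = v/c = 113600/299800 = 0.3789.
Relativistic Doppler for frequency: f' = f₀ · √((1 + β)/(1 − β)).
f' = 1602.5 × √(1.3789/0.6211) = 1602.5 × 1.49003 ≈ 2387.8 MHz.

2387.8 MHz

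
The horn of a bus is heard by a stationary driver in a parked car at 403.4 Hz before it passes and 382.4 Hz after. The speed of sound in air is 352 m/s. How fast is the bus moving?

f₁/f₂ = (v + v_s)/(v − v_s), so v_s = v · (f₁ − f₂)/(f₁ + f₂).
v_s = 352 × (403.4 − 382.4)/(403.4 + 382.4) = 352 × 21.0/785.8 ≈ 9.4 m/s.

9.4 m/s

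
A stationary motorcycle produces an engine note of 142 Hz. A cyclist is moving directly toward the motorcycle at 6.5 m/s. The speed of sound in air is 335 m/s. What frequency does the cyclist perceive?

Moving observer, stationary source: f' = f · (v + v_o)/v.
f' = 142 × (335 + 6.5)/335 = 142 × 341.5/335 ≈ 145 Hz.

145 Hz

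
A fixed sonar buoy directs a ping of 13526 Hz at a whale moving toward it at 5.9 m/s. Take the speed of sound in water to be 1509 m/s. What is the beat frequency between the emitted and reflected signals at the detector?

At the whale (a moving observer), f₁ = f₀ · (v + u)/v = 13526 × 1514.9/1509 ≈ 13578.9 Hz.
The reflection then acts as a moving source: f₂ = f₁ · v/(v − u) ≈ 13632.2 Hz.
Beat frequency: |f₂ − f₀| = 2u·f₀/(v − u) = 2 × 5.9 × 13526/1503.1 ≈ 106 Hz.

106 Hz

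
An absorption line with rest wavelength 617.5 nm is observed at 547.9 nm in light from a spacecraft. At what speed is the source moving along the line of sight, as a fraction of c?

0.119

λ'/λ₀ = 0.8873 < 1 (blueshift), so the source is approaching.
λ'/λ₀ = √((1 − β)/(1 + β)) for an approaching source ⇒ β = (1 − r²)/(1 + r²) with r = λ'/λ₀.
β = (1 − 0.7873)/(1 + 0.7873) ≈ 0.119.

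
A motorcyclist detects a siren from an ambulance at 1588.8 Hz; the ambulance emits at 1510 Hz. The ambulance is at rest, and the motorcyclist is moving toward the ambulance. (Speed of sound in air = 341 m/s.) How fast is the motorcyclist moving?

f' = f · (v + v_o)/v ⇒ v_o = v · |f'/f − 1|.
v_o = 341 × |1588.8/1510 − 1| = 341 × 0.05219 ≈ 17.8 m/s.

17.8 m/s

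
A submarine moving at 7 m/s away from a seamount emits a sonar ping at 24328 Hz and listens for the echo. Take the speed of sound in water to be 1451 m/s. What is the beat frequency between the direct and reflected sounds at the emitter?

234 Hz

The seamount receives the sound from a moving source: f₁ = f₀ · v/(v + v_e) = 24328 × 1451/1458 ≈ 24211 Hz.
On the return leg the submarine is a moving observer: f₂ = f₁ · (v − v_e)/v = 24211 × 1444/1451 ≈ 24094 Hz.
Beat against the emitted tone: |f₂ − f₀| = 2v_e·f₀/(v + v_e) = 2 × 7 × 24328/1458 ≈ 234 Hz.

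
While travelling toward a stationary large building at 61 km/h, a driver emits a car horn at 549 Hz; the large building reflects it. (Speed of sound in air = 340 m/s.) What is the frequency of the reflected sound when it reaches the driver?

607 Hz

61 km/h = 16.94 m/s.
The large building receives the sound from a moving source: f₁ = f₀ · v/(v − v_e) = 549 × 340/323.06 ≈ 578 Hz.
On the return leg the driver is a moving observer: f₂ = f₁ · (v + v_e)/v = 578 × 356.94/340 ≈ 607 Hz.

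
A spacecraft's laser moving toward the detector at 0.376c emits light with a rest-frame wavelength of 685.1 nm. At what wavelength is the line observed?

461.4 nm

Relativistic Doppler for wavelength: λ' = λ₀ · √((1 − β)/(1 + β)).
λ' = 685.1 × √(0.6240/1.3760) = 685.1 × 0.67342 ≈ 461.4 nm.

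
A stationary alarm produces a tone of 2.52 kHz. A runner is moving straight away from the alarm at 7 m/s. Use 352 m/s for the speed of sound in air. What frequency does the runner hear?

Moving observer, stationary source: f' = f · (v − v_o)/v.
f' = 2.52 × (352 − 7)/352 = 2.52 × 345/352 ≈ 2.47 kHz.

2.47 kHz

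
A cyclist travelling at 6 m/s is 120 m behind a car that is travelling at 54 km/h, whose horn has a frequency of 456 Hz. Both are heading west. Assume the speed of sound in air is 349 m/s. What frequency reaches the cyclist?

54 km/h = 15 m/s.
The cyclist is behind, so the car is moving away from it while the cyclist is moving toward the car.
General Doppler shift: f' = f · (v + v_o)/(v + v_s).
f' = 456 × (349 + 6)/(349 + 15) = 456 × 355/364 ≈ 445 Hz.

445 Hz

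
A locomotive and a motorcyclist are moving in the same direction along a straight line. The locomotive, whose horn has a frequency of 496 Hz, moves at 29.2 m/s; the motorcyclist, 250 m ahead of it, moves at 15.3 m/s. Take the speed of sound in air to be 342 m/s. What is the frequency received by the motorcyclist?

518 Hz

The motorcyclist is ahead, so the locomotive is moving toward it while the motorcyclist is moving away from the locomotive.
With source approaching and observer receding, f' = f · (v − v_o)/(v − v_s).
f' = 496 × (342 − 15.3)/(342 − 29.2) = 496 × 326.7/312.8 ≈ 518 Hz.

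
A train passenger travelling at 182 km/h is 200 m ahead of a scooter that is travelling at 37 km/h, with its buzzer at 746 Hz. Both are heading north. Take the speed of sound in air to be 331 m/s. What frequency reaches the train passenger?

652 Hz

37 km/h = 10.28 m/s; 182 km/h = 50.56 m/s.
The train passenger is ahead, so the scooter is moving toward it while the train passenger is moving away from the scooter.
General Doppler shift: f' = f · (v − v_o)/(v − v_s).
f' = 746 × (331 − 50.56)/(331 − 10.28) = 746 × 280.44/320.72 ≈ 652 Hz.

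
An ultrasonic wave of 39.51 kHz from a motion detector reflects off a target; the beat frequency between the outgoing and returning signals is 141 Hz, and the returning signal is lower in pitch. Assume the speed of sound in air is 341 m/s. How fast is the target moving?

0.61 m/s

Double Doppler shift off a moving reflector: f₂ = f₀ · (v + u)/(v − u) (u > 0 toward emitter).
Returning signal is lower, so f₂ = f₀ − Δf = 39510 − 141 = 39369 Hz.
Rearranging, u = v · (f₂ − f₀)/(f₂ + f₀) = 341 × -141/78879 ≈ -0.61 m/s.
So the target is moving at 0.61 m/s away from the emitter.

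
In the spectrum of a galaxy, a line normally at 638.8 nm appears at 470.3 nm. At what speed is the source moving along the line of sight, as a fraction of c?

λ'/λ₀ = 0.7362 < 1 (blueshift), so the source is approaching.
λ'/λ₀ = √((1 − β)/(1 + β)) for an approaching source ⇒ β = (1 − r²)/(1 + r²) with r = λ'/λ₀.
β = (1 − 0.5420)/(1 + 0.5420) ≈ 0.297.

0.297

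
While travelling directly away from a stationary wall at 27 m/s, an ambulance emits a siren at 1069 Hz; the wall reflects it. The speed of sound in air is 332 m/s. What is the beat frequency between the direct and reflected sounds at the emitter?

161 Hz

The wall receives the sound from a moving source: f₁ = f₀ · v/(v + v_e) = 1069 × 332/359 ≈ 988.6 Hz.
On the return leg the ambulance is a moving observer: f₂ = f₁ · (v − v_e)/v = 988.6 × 305/332 ≈ 908.2 Hz.
Beat against the emitted tone: |f₂ − f₀| = 2v_e·f₀/(v + v_e) = 2 × 27 × 1069/359 ≈ 161 Hz.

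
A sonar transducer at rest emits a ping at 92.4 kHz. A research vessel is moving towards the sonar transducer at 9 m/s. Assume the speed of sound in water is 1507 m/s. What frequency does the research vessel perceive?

93.0 kHz

Moving observer, stationary source: f' = f · (v + v_o)/v.
f' = 92.4 × (1507 + 9)/1507 = 92.4 × 1516/1507 ≈ 93.0 kHz.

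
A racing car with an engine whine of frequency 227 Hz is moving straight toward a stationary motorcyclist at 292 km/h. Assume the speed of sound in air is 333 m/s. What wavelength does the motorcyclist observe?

292 km/h = 81.11 m/s.
With the source moving toward a stationary observer, f' = f · v/(v − v_s).
f' = 227 × 333/(333 − 81.11) ≈ 300 Hz.
λ' = v/f' = 333/300.097 ≈ 1.11 m.

1.11 m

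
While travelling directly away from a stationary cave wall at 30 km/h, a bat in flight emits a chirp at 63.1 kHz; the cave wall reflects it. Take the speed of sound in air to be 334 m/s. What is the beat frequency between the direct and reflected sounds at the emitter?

3072 Hz

30 km/h = 8.333 m/s.
The cave wall receives the sound from a moving source: f₁ = f₀ · v/(v + v_e) = 63.1 × 334/342.33 ≈ 61.56 kHz.
On the return leg the bat in flight is a moving observer: f₂ = f₁ · (v − v_e)/v = 61.56 × 325.67/334 ≈ 60.03 kHz.
Equivalently f₂ = f₀ · (v − v_e)/(v + v_e).
Beat against the emitted tone (with f₀ = 63100 Hz): |f₂ − f₀| = 2v_e·f₀/(v + v_e) = 2 × 8.333 × 63100/342.33 ≈ 3072 Hz.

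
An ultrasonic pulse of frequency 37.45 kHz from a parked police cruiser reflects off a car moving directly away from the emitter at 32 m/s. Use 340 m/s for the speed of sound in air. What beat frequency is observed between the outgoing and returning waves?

6443 Hz

At the car (a moving observer), f₁ = f₀ · (v − u)/v = 37.45 × 308/340 ≈ 33.93 kHz.
The reflection then acts as a moving source: f₂ = f₁ · v/(v + u) ≈ 31.01 kHz.
Beat frequency (with f₀ = 37450 Hz): |f₂ − f₀| = 2u·f₀/(v + u) = 2 × 32 × 37450/372 ≈ 6443 Hz.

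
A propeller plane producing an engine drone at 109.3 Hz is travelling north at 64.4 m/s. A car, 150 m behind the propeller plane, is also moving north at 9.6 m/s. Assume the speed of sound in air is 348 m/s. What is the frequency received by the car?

95 Hz

The car is behind, so the propeller plane is moving away from it while the car is moving toward the propeller plane.
General Doppler shift: f' = f · (v + v_o)/(v + v_s).
f' = 109.3 × (348 + 9.6)/(348 + 64.4) = 109.3 × 357.6/412.4 ≈ 95 Hz.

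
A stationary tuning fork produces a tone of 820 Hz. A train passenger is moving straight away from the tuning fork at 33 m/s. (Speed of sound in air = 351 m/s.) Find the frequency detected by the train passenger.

743 Hz

Only the observer moves, away from the source, so f' = f · (v − v_o)/v.
f' = 820 × (351 − 33)/351 = 820 × 318/351 ≈ 743 Hz.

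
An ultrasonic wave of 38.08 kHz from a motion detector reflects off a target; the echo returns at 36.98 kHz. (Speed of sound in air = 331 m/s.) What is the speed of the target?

Double Doppler shift off a moving reflector: f₂ = f₀ · (v + u)/(v − u) (u > 0 toward emitter).
Rearranging, u = v · (f₂ − f₀)/(f₂ + f₀) = 331 × -1.10/75.06 ≈ -4.9 m/s.
So the target is moving at 4.9 m/s away from the emitter.

4.9 m/s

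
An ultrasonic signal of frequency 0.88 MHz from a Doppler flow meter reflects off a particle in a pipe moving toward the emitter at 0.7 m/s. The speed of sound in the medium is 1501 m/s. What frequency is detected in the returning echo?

At the particle in a pipe (a moving observer), f₁ = f₀ · (v + u)/v = 0.88 × 1501.7/1501 ≈ 0.8804 MHz.
The reflection then acts as a moving source: f₂ = f₁ · v/(v − u) ≈ 0.8808 MHz.
Equivalently f₂ = f₀ · (v + u)/(v − u).

0.8808 MHz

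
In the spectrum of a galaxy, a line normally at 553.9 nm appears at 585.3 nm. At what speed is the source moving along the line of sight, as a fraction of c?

λ'/λ₀ = 1.0567 > 1 (redshift), so the source is receding.
λ'/λ₀ = √((1 + β)/(1 − β)) for a receding source ⇒ β = (r² − 1)/(r² + 1) with r = λ'/λ₀.
β = (1.1166 − 1)/(1.1166 + 1) ≈ 0.055.

0.055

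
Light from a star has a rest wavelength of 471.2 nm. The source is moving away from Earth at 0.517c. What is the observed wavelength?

835.1 nm

Relativistic Doppler for wavelength: λ' = λ₀ · √((1 + β)/(1 − β)).
λ' = 471.2 × √(1.5170/0.4830) = 471.2 × 1.77223 ≈ 835.1 nm.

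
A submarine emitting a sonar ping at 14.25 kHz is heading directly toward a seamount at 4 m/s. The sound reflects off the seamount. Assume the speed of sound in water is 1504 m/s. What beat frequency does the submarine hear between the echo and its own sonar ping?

76 Hz

The seamount receives the sound from a moving source: f₁ = f₀ · v/(v − v_e) = 14.25 × 1504/1500 ≈ 14.2880 kHz.
On the return leg the submarine is a moving observer: f₂ = f₁ · (v + v_e)/v = 14.2880 × 1508/1504 ≈ 14.3260 kHz.
Beat against the emitted tone (with f₀ = 14250 Hz): |f₂ − f₀| = 2v_e·f₀/(v − v_e) = 2 × 4 × 14250/1500 ≈ 76 Hz.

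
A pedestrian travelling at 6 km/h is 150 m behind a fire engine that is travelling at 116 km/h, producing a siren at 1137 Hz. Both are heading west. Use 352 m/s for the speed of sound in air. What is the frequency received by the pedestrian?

1047 Hz

116 km/h = 32.22 m/s; 6 km/h = 1.667 m/s.
The pedestrian is behind, so the fire engine is moving away from it while the pedestrian is moving toward the fire engine.
Both move, so f' = f · (v + v_o)/(v + v_s).
f' = 1137 × (352 + 1.667)/(352 + 32.22) = 1137 × 353.67/384.22 ≈ 1047 Hz.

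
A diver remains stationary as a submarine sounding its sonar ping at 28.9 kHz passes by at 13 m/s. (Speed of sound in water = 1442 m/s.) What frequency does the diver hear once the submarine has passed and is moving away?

Receding: f₂ = f · v/(v + v_s) = 28.9 × 1442/1455 ≈ 28.6 kHz.

28.6 kHz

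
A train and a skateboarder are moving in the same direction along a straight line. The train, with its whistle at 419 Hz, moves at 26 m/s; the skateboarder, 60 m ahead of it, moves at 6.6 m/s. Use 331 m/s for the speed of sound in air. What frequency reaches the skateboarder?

The skateboarder is ahead, so the train is moving toward it while the skateboarder is moving away from the train.
With source approaching and observer receding, f' = f · (v − v_o)/(v − v_s).
f' = 419 × (331 − 6.6)/(331 − 26) = 419 × 324.4/305 ≈ 446 Hz.

446 Hz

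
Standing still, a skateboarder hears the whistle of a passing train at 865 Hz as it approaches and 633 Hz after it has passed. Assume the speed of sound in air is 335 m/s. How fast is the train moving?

f₁/f₂ = (v + v_s)/(v − v_s), so v_s = v · (f₁ − f₂)/(f₁ + f₂).
v_s = 335 × (865 − 633)/(865 + 633) = 335 × 232/1498 ≈ 52 m/s.

52 m/s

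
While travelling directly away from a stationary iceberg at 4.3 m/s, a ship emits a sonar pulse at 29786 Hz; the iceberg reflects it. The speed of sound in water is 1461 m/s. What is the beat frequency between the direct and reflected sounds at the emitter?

The iceberg receives the sound from a moving source: f₁ = f₀ · v/(v + v_e) = 29786 × 1461/1465.3 ≈ 29698.6 Hz.
On the return leg the ship is a moving observer: f₂ = f₁ · (v − v_e)/v = 29698.6 × 1456.7/1461 ≈ 29611.2 Hz.
Beat against the emitted tone: |f₂ − f₀| = 2v_e·f₀/(v + v_e) = 2 × 4.3 × 29786/1465.3 ≈ 175 Hz.

175 Hz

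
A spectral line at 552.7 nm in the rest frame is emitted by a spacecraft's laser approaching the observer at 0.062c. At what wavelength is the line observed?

519.4 nm

Relativistic Doppler for wavelength: λ' = λ₀ · √((1 − β)/(1 + β)).
λ' = 552.7 × √(0.9380/1.0620) = 552.7 × 0.93981 ≈ 519.4 nm.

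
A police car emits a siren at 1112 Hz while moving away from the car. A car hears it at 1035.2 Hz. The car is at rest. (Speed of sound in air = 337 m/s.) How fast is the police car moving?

f' = f · v/(v + v_s) ⇒ v_s = v · |1 − f/f'|.
v_s = 337 × |1 − 1112/1035.2| = 337 × 0.07419 ≈ 25 m/s.

25 m/s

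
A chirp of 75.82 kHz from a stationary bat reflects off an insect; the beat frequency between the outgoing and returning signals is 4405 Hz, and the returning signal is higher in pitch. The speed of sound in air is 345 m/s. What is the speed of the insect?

9.7 m/s

Double Doppler shift off a moving reflector: f₂ = f₀ · (v + u)/(v − u) (u > 0 toward emitter).
Returning signal is higher, so f₂ = f₀ + Δf = 75820 + 4405 = 80225 Hz.
Rearranging, u = v · (f₂ − f₀)/(f₂ + f₀) = 345 × 4405/156045 ≈ 9.7 m/s.
So the insect is moving at 9.7 m/s toward the emitter.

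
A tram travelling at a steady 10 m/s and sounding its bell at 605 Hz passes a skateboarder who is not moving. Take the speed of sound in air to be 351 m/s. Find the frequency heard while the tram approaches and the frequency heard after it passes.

623 Hz approaching; 588 Hz receding

Approaching: f₁ = f · v/(v − v_s) = 605 × 351/341 ≈ 623 Hz.
Receding: f₂ = f · v/(v + v_s) = 605 × 351/361 ≈ 588 Hz.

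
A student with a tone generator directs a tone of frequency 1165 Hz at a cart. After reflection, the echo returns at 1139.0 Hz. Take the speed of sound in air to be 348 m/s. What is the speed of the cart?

3.9 m/s

Double Doppler shift off a moving reflector: f₂ = f₀ · (v + u)/(v − u) (u > 0 toward emitter).
Rearranging, u = v · (f₂ − f₀)/(f₂ + f₀) = 348 × -26.0/2304.0 ≈ -3.9 m/s.
So the cart is moving at 3.9 m/s away from the emitter.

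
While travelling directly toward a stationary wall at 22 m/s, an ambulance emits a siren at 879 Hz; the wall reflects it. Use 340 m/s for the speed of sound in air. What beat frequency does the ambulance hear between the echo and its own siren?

The wall receives the sound from a moving source: f₁ = f₀ · v/(v − v_e) = 879 × 340/318 ≈ 939.8 Hz.
On the return leg the ambulance is a moving observer: f₂ = f₁ · (v + v_e)/v = 939.8 × 362/340 ≈ 1000.6 Hz.
Beat against the emitted tone: |f₂ − f₀| = 2v_e·f₀/(v − v_e) = 2 × 22 × 879/318 ≈ 122 Hz.

122 Hz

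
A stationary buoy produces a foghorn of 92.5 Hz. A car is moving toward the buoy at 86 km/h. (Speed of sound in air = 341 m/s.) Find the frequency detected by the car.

99 Hz

86 km/h = 23.89 m/s.
Moving observer, stationary source: f' = f · (v + v_o)/v.
f' = 92.5 × (341 + 23.89)/341 = 92.5 × 364.89/341 ≈ 99 Hz.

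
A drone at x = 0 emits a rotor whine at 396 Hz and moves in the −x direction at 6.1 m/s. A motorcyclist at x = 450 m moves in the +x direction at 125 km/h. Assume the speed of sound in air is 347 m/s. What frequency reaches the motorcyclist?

125 km/h = 34.72 m/s.
The observer lies on the +x side, so the source is heading away from the observer and the observer is heading away from the source.
General Doppler shift: f' = f · (v − v_o)/(v + v_s).
f' = 396 × (347 − 34.72)/(347 + 6.1) = 396 × 312.28/353.1 ≈ 350 Hz.

350 Hz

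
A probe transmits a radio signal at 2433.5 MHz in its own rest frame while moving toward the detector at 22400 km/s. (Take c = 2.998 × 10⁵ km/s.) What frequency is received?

2622.7 MHz

β = v/c = 22400/299800 = 0.0747.
Relativistic Doppler for frequency: f' = f₀ · √((1 + β)/(1 − β)).
f' = 2433.5 × √(1.0747/0.9253) = 2433.5 × 1.07773 ≈ 2622.7 MHz.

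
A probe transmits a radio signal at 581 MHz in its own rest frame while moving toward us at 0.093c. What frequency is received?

Relativistic Doppler for frequency: f' = f₀ · √((1 + β)/(1 − β)).
f' = 581 × √(1.0930/0.9070) = 581 × 1.09776 ≈ 637.8 MHz.

637.8 MHz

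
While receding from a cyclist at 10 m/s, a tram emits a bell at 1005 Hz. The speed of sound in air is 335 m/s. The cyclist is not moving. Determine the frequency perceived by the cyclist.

976 Hz

Moving source, stationary observer: f' = f · v/(v + v_s) since the source is receding.
f' = 1005 × 335/(335 + 10) = 1005 × 335/345 ≈ 976 Hz.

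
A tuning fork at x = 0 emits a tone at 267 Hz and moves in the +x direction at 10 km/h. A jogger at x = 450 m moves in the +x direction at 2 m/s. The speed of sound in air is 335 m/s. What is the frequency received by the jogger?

10 km/h = 2.778 m/s.
The observer lies on the +x side, so the source is heading toward the observer and the observer is heading away from the source.
Both move, so f' = f · (v − v_o)/(v − v_s).
f' = 267 × (335 − 2)/(335 − 2.778) = 267 × 333/332.22 ≈ 268 Hz.

268 Hz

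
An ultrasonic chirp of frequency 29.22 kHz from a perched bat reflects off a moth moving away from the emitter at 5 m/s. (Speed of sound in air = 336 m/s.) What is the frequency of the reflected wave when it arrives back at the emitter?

28.4 kHz

At the moth (a moving observer), f₁ = f₀ · (v − u)/v = 29.22 × 331/336 ≈ 28.8 kHz.
On reflection it acts as a source moving away from the stationary detector: f₂ = f₁ · v/(v + u) = 28.8 × 336/341 ≈ 28.4 kHz.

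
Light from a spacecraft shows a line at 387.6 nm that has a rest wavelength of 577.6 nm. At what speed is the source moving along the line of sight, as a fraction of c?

λ'/λ₀ = 0.6711 < 1 (blueshift), so the source is approaching.
λ'/λ₀ = √((1 − β)/(1 + β)) for an approaching source ⇒ β = (1 − r²)/(1 + r²) with r = λ'/λ₀.
β = (1 − 0.4503)/(1 + 0.4503) ≈ 0.379.

0.379c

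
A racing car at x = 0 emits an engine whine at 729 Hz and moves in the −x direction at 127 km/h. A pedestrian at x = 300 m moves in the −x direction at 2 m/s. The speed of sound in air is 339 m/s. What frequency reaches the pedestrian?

127 km/h = 35.28 m/s.
The observer lies on the +x side, so the source is heading away from the observer and the observer is heading toward the source.
General Doppler shift: f' = f · (v + v_o)/(v + v_s).
f' = 729 × (339 + 2)/(339 + 35.28) = 729 × 341/374.28 ≈ 664 Hz.

664 Hz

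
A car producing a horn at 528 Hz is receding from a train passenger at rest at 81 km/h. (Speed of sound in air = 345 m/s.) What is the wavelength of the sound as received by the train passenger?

69.6 cm

81 km/h = 22.5 m/s.
Moving source, stationary observer: f' = f · v/(v + v_s) since the source is receding.
f' = 528 × 345/(345 + 22.5) ≈ 496 Hz.
λ' = v/f' = 345/495.673 ≈ 69.6 cm.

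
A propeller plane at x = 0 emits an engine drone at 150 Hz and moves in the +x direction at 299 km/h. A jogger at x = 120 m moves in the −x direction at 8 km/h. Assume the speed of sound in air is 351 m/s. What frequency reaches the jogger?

198 Hz

299 km/h = 83.06 m/s; 8 km/h = 2.222 m/s.
The observer lies on the +x side, so the source is heading toward the observer and the observer is heading toward the source.
Both move, so f' = f · (v + v_o)/(v − v_s).
f' = 150 × (351 + 2.222)/(351 − 83.06) = 150 × 353.22/267.94 ≈ 198 Hz.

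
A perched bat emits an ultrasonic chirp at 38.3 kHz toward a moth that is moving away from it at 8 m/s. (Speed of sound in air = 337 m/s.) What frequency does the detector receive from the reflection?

36.5 kHz

At the moth (a moving observer), f₁ = f₀ · (v − u)/v = 38.3 × 329/337 ≈ 37.4 kHz.
On reflection it acts as a source moving away from the stationary detector: f₂ = f₁ · v/(v + u) = 37.4 × 337/345 ≈ 36.5 kHz.
Equivalently f₂ = f₀ · (v − u)/(v + u).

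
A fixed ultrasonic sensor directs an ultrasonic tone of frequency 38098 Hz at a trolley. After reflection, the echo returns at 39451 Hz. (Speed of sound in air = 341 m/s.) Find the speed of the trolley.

Double Doppler shift off a moving reflector: f₂ = f₀ · (v + u)/(v − u) (u > 0 toward emitter).
Rearranging, u = v · (f₂ − f₀)/(f₂ + f₀) = 341 × 1353/77549 ≈ 5.9 m/s.
So the trolley is moving at 5.9 m/s toward the emitter.

5.9 m/s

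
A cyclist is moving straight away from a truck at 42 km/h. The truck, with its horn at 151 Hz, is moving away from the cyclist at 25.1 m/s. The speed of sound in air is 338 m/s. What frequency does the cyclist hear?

42 km/h = 11.67 m/s.
General Doppler shift: f' = f · (v − v_o)/(v + v_s).
f' = 151 × (338 − 11.67)/(338 + 25.1) = 151 × 326.33/363.1 ≈ 136 Hz.

136 Hz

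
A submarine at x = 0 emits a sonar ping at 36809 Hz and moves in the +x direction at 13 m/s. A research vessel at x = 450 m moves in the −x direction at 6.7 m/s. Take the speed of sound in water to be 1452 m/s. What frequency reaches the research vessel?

37313 Hz

The observer lies on the +x side, so the source is heading toward the observer and the observer is heading toward the source.
General Doppler shift: f' = f · (v + v_o)/(v − v_s).
f' = 36809 × (1452 + 6.7)/(1452 − 13) = 36809 × 1458.7/1439 ≈ 37313 Hz.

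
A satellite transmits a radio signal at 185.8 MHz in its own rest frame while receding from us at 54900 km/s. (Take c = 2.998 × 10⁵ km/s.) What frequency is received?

154.4 MHz

β = v/c = 54900/299800 = 0.1831.
Relativistic Doppler for frequency: f' = f₀ · √((1 − β)/(1 + β)).
f' = 185.8 × √(0.8169/1.1831) = 185.8 × 0.83093 ≈ 154.4 MHz.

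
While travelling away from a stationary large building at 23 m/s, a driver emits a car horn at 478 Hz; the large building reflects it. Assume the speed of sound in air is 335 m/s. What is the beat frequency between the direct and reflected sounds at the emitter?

61 Hz

The large building receives the sound from a moving source: f₁ = f₀ · v/(v + v_e) = 478 × 335/358 ≈ 447.3 Hz.
On the return leg the driver is a moving observer: f₂ = f₁ · (v − v_e)/v = 447.3 × 312/335 ≈ 416.6 Hz.
Equivalently f₂ = f₀ · (v − v_e)/(v + v_e).
Beat against the emitted tone: |f₂ − f₀| = 2v_e·f₀/(v + v_e) = 2 × 23 × 478/358 ≈ 61 Hz.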